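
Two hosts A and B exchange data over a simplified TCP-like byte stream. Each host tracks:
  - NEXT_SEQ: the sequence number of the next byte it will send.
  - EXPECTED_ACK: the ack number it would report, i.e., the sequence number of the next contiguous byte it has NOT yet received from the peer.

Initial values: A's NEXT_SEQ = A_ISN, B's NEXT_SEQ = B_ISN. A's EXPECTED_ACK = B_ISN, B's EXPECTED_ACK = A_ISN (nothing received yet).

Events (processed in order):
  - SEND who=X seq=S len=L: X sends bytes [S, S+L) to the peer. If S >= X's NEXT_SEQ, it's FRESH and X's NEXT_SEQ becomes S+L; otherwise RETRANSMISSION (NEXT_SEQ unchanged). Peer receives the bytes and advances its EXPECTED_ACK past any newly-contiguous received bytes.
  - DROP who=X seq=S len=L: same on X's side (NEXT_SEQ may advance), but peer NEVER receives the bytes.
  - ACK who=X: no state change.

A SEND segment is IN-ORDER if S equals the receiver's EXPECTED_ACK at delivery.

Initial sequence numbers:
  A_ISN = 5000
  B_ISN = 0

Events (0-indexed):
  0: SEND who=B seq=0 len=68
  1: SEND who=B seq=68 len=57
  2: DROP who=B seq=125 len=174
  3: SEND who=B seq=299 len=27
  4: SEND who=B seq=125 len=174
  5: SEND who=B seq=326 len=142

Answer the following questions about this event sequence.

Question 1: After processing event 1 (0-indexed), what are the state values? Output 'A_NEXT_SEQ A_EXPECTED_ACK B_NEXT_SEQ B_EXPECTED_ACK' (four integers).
After event 0: A_seq=5000 A_ack=68 B_seq=68 B_ack=5000
After event 1: A_seq=5000 A_ack=125 B_seq=125 B_ack=5000

5000 125 125 5000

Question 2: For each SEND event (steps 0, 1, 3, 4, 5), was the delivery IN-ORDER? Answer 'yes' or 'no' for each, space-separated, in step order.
Answer: yes yes no yes yes

Derivation:
Step 0: SEND seq=0 -> in-order
Step 1: SEND seq=68 -> in-order
Step 3: SEND seq=299 -> out-of-order
Step 4: SEND seq=125 -> in-order
Step 5: SEND seq=326 -> in-order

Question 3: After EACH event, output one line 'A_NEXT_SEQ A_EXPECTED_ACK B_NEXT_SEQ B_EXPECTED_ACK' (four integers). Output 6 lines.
5000 68 68 5000
5000 125 125 5000
5000 125 299 5000
5000 125 326 5000
5000 326 326 5000
5000 468 468 5000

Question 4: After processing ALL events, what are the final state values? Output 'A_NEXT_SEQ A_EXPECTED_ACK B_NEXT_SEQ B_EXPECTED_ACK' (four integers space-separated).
Answer: 5000 468 468 5000

Derivation:
After event 0: A_seq=5000 A_ack=68 B_seq=68 B_ack=5000
After event 1: A_seq=5000 A_ack=125 B_seq=125 B_ack=5000
After event 2: A_seq=5000 A_ack=125 B_seq=299 B_ack=5000
After event 3: A_seq=5000 A_ack=125 B_seq=326 B_ack=5000
After event 4: A_seq=5000 A_ack=326 B_seq=326 B_ack=5000
After event 5: A_seq=5000 A_ack=468 B_seq=468 B_ack=5000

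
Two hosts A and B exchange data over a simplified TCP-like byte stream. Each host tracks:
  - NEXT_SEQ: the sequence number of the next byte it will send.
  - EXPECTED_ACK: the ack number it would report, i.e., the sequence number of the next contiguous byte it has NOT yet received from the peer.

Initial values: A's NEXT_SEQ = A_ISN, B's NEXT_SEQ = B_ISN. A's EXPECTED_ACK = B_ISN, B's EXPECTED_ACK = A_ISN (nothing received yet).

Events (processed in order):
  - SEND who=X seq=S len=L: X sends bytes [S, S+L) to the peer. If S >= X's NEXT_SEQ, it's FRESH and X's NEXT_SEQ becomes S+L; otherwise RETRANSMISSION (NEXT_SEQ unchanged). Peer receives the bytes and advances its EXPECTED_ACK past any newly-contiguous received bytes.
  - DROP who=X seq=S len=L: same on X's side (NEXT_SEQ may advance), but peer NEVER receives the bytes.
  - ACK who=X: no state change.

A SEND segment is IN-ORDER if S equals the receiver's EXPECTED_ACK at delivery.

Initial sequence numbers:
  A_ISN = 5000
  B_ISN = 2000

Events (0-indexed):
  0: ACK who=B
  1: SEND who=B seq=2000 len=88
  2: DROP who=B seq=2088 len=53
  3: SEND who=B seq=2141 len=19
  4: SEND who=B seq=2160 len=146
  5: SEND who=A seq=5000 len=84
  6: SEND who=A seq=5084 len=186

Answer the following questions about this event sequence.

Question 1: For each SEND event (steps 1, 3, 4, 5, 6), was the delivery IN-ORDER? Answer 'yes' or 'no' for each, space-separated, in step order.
Step 1: SEND seq=2000 -> in-order
Step 3: SEND seq=2141 -> out-of-order
Step 4: SEND seq=2160 -> out-of-order
Step 5: SEND seq=5000 -> in-order
Step 6: SEND seq=5084 -> in-order

Answer: yes no no yes yes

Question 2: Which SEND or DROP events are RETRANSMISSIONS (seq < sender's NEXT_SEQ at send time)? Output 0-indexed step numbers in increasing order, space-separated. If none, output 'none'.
Step 1: SEND seq=2000 -> fresh
Step 2: DROP seq=2088 -> fresh
Step 3: SEND seq=2141 -> fresh
Step 4: SEND seq=2160 -> fresh
Step 5: SEND seq=5000 -> fresh
Step 6: SEND seq=5084 -> fresh

Answer: none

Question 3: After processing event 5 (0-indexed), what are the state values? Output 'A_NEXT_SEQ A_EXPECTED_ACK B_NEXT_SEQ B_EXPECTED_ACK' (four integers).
After event 0: A_seq=5000 A_ack=2000 B_seq=2000 B_ack=5000
After event 1: A_seq=5000 A_ack=2088 B_seq=2088 B_ack=5000
After event 2: A_seq=5000 A_ack=2088 B_seq=2141 B_ack=5000
After event 3: A_seq=5000 A_ack=2088 B_seq=2160 B_ack=5000
After event 4: A_seq=5000 A_ack=2088 B_seq=2306 B_ack=5000
After event 5: A_seq=5084 A_ack=2088 B_seq=2306 B_ack=5084

5084 2088 2306 5084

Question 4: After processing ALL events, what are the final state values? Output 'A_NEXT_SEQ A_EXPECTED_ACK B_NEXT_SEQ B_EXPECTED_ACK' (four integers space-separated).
After event 0: A_seq=5000 A_ack=2000 B_seq=2000 B_ack=5000
After event 1: A_seq=5000 A_ack=2088 B_seq=2088 B_ack=5000
After event 2: A_seq=5000 A_ack=2088 B_seq=2141 B_ack=5000
After event 3: A_seq=5000 A_ack=2088 B_seq=2160 B_ack=5000
After event 4: A_seq=5000 A_ack=2088 B_seq=2306 B_ack=5000
After event 5: A_seq=5084 A_ack=2088 B_seq=2306 B_ack=5084
After event 6: A_seq=5270 A_ack=2088 B_seq=2306 B_ack=5270

Answer: 5270 2088 2306 5270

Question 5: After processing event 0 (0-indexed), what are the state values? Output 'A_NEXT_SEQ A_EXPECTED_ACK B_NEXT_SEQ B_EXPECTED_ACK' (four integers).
After event 0: A_seq=5000 A_ack=2000 B_seq=2000 B_ack=5000

5000 2000 2000 5000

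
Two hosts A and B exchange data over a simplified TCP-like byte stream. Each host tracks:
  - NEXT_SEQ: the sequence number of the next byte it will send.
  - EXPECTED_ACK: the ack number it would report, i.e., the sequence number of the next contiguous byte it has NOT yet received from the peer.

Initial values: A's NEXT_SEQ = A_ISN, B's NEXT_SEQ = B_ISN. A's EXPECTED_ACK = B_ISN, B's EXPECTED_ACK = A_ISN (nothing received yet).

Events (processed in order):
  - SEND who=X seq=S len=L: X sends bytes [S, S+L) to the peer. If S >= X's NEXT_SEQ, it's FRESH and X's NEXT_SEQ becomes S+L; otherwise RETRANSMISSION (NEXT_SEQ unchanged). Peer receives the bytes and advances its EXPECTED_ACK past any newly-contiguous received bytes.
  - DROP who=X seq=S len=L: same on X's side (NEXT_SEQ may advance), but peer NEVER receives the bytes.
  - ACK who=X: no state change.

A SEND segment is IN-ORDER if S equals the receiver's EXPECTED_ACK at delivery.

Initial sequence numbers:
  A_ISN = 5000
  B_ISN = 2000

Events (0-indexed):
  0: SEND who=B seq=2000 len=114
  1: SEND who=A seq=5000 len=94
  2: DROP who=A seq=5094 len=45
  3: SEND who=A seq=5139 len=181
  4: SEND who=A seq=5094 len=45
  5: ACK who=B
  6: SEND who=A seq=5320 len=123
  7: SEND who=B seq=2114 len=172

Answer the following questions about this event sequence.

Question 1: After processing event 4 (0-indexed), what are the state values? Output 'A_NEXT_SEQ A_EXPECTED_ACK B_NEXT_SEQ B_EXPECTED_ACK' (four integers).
After event 0: A_seq=5000 A_ack=2114 B_seq=2114 B_ack=5000
After event 1: A_seq=5094 A_ack=2114 B_seq=2114 B_ack=5094
After event 2: A_seq=5139 A_ack=2114 B_seq=2114 B_ack=5094
After event 3: A_seq=5320 A_ack=2114 B_seq=2114 B_ack=5094
After event 4: A_seq=5320 A_ack=2114 B_seq=2114 B_ack=5320

5320 2114 2114 5320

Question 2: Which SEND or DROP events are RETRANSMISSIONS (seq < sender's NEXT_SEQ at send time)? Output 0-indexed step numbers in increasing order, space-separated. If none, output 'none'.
Answer: 4

Derivation:
Step 0: SEND seq=2000 -> fresh
Step 1: SEND seq=5000 -> fresh
Step 2: DROP seq=5094 -> fresh
Step 3: SEND seq=5139 -> fresh
Step 4: SEND seq=5094 -> retransmit
Step 6: SEND seq=5320 -> fresh
Step 7: SEND seq=2114 -> fresh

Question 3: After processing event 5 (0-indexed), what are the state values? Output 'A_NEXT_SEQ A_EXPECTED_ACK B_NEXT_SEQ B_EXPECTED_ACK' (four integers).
After event 0: A_seq=5000 A_ack=2114 B_seq=2114 B_ack=5000
After event 1: A_seq=5094 A_ack=2114 B_seq=2114 B_ack=5094
After event 2: A_seq=5139 A_ack=2114 B_seq=2114 B_ack=5094
After event 3: A_seq=5320 A_ack=2114 B_seq=2114 B_ack=5094
After event 4: A_seq=5320 A_ack=2114 B_seq=2114 B_ack=5320
After event 5: A_seq=5320 A_ack=2114 B_seq=2114 B_ack=5320

5320 2114 2114 5320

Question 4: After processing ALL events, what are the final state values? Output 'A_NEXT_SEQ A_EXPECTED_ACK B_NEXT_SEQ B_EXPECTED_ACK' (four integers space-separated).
After event 0: A_seq=5000 A_ack=2114 B_seq=2114 B_ack=5000
After event 1: A_seq=5094 A_ack=2114 B_seq=2114 B_ack=5094
After event 2: A_seq=5139 A_ack=2114 B_seq=2114 B_ack=5094
After event 3: A_seq=5320 A_ack=2114 B_seq=2114 B_ack=5094
After event 4: A_seq=5320 A_ack=2114 B_seq=2114 B_ack=5320
After event 5: A_seq=5320 A_ack=2114 B_seq=2114 B_ack=5320
After event 6: A_seq=5443 A_ack=2114 B_seq=2114 B_ack=5443
After event 7: A_seq=5443 A_ack=2286 B_seq=2286 B_ack=5443

Answer: 5443 2286 2286 5443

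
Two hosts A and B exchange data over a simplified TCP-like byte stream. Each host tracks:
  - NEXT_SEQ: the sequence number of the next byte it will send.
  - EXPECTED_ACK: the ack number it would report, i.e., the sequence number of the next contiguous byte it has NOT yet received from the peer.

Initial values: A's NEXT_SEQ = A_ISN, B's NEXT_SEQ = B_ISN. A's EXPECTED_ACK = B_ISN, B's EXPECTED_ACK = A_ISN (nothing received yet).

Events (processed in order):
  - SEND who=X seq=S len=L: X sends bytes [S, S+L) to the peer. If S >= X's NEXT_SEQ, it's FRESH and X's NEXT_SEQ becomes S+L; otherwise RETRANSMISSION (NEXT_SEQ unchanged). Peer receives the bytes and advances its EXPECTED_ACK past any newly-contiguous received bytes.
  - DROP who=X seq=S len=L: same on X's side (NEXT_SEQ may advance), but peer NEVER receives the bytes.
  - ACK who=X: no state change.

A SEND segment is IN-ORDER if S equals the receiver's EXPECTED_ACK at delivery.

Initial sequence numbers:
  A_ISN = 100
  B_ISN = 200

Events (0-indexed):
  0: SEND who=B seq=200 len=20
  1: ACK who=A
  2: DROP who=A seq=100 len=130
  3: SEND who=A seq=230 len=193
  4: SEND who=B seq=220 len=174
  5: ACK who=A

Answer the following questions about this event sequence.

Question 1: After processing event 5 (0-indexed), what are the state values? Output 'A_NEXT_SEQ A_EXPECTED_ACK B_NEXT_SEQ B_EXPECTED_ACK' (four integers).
After event 0: A_seq=100 A_ack=220 B_seq=220 B_ack=100
After event 1: A_seq=100 A_ack=220 B_seq=220 B_ack=100
After event 2: A_seq=230 A_ack=220 B_seq=220 B_ack=100
After event 3: A_seq=423 A_ack=220 B_seq=220 B_ack=100
After event 4: A_seq=423 A_ack=394 B_seq=394 B_ack=100
After event 5: A_seq=423 A_ack=394 B_seq=394 B_ack=100

423 394 394 100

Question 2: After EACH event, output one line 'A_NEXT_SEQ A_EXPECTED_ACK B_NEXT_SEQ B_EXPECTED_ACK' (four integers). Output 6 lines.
100 220 220 100
100 220 220 100
230 220 220 100
423 220 220 100
423 394 394 100
423 394 394 100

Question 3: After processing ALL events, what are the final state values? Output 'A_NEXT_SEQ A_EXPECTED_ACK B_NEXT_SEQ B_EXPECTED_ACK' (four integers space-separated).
Answer: 423 394 394 100

Derivation:
After event 0: A_seq=100 A_ack=220 B_seq=220 B_ack=100
After event 1: A_seq=100 A_ack=220 B_seq=220 B_ack=100
After event 2: A_seq=230 A_ack=220 B_seq=220 B_ack=100
After event 3: A_seq=423 A_ack=220 B_seq=220 B_ack=100
After event 4: A_seq=423 A_ack=394 B_seq=394 B_ack=100
After event 5: A_seq=423 A_ack=394 B_seq=394 B_ack=100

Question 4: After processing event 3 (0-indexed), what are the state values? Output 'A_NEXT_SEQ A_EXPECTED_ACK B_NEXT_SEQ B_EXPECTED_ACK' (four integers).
After event 0: A_seq=100 A_ack=220 B_seq=220 B_ack=100
After event 1: A_seq=100 A_ack=220 B_seq=220 B_ack=100
After event 2: A_seq=230 A_ack=220 B_seq=220 B_ack=100
After event 3: A_seq=423 A_ack=220 B_seq=220 B_ack=100

423 220 220 100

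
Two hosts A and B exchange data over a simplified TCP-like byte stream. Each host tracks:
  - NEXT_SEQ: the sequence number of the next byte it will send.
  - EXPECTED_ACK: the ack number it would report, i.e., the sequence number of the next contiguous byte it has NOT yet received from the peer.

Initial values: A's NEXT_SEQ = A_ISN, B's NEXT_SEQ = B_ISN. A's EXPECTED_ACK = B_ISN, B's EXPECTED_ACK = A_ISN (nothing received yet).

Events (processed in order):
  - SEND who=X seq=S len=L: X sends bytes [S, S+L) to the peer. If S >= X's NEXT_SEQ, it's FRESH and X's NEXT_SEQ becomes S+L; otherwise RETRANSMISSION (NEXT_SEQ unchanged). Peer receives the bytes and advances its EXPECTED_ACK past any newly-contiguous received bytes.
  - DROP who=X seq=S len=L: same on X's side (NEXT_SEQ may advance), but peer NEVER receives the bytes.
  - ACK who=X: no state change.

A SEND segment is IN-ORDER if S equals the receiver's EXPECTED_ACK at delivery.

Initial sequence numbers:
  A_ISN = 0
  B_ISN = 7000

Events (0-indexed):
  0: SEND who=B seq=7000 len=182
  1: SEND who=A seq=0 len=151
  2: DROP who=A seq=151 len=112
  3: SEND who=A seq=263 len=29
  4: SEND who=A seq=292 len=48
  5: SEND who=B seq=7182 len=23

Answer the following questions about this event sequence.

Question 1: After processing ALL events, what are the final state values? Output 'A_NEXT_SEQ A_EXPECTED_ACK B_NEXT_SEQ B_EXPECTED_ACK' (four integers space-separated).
After event 0: A_seq=0 A_ack=7182 B_seq=7182 B_ack=0
After event 1: A_seq=151 A_ack=7182 B_seq=7182 B_ack=151
After event 2: A_seq=263 A_ack=7182 B_seq=7182 B_ack=151
After event 3: A_seq=292 A_ack=7182 B_seq=7182 B_ack=151
After event 4: A_seq=340 A_ack=7182 B_seq=7182 B_ack=151
After event 5: A_seq=340 A_ack=7205 B_seq=7205 B_ack=151

Answer: 340 7205 7205 151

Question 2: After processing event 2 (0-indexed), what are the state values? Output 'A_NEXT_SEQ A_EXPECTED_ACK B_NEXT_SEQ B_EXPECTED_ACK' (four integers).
After event 0: A_seq=0 A_ack=7182 B_seq=7182 B_ack=0
After event 1: A_seq=151 A_ack=7182 B_seq=7182 B_ack=151
After event 2: A_seq=263 A_ack=7182 B_seq=7182 B_ack=151

263 7182 7182 151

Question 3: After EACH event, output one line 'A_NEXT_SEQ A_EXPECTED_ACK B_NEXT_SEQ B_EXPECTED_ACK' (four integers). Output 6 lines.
0 7182 7182 0
151 7182 7182 151
263 7182 7182 151
292 7182 7182 151
340 7182 7182 151
340 7205 7205 151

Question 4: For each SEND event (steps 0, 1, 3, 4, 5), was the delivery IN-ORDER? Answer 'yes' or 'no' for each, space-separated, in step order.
Answer: yes yes no no yes

Derivation:
Step 0: SEND seq=7000 -> in-order
Step 1: SEND seq=0 -> in-order
Step 3: SEND seq=263 -> out-of-order
Step 4: SEND seq=292 -> out-of-order
Step 5: SEND seq=7182 -> in-order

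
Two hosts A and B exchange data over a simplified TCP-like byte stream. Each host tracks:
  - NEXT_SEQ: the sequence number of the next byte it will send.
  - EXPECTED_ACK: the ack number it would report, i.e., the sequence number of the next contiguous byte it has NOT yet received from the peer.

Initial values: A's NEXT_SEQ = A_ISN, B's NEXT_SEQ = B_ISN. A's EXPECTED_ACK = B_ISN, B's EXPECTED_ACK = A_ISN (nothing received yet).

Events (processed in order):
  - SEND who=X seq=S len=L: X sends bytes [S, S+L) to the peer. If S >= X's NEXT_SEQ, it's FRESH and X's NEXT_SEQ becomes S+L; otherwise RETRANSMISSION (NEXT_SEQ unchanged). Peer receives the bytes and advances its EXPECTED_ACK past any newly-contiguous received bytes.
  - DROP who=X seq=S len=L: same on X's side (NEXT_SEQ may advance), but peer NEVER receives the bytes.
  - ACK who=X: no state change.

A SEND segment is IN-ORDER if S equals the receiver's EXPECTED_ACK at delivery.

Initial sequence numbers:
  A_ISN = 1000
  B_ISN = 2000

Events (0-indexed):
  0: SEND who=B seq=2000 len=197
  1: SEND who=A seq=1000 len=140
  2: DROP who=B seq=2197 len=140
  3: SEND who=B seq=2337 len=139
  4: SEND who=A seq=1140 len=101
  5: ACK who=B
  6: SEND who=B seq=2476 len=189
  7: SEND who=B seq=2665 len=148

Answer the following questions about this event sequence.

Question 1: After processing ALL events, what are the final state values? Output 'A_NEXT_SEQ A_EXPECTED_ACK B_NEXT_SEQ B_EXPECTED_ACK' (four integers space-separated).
After event 0: A_seq=1000 A_ack=2197 B_seq=2197 B_ack=1000
After event 1: A_seq=1140 A_ack=2197 B_seq=2197 B_ack=1140
After event 2: A_seq=1140 A_ack=2197 B_seq=2337 B_ack=1140
After event 3: A_seq=1140 A_ack=2197 B_seq=2476 B_ack=1140
After event 4: A_seq=1241 A_ack=2197 B_seq=2476 B_ack=1241
After event 5: A_seq=1241 A_ack=2197 B_seq=2476 B_ack=1241
After event 6: A_seq=1241 A_ack=2197 B_seq=2665 B_ack=1241
After event 7: A_seq=1241 A_ack=2197 B_seq=2813 B_ack=1241

Answer: 1241 2197 2813 1241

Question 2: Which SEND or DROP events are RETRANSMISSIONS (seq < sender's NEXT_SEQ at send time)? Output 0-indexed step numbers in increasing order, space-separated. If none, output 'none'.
Step 0: SEND seq=2000 -> fresh
Step 1: SEND seq=1000 -> fresh
Step 2: DROP seq=2197 -> fresh
Step 3: SEND seq=2337 -> fresh
Step 4: SEND seq=1140 -> fresh
Step 6: SEND seq=2476 -> fresh
Step 7: SEND seq=2665 -> fresh

Answer: none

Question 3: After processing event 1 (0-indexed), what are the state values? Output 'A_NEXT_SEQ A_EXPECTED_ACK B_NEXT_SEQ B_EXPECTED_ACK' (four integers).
After event 0: A_seq=1000 A_ack=2197 B_seq=2197 B_ack=1000
After event 1: A_seq=1140 A_ack=2197 B_seq=2197 B_ack=1140

1140 2197 2197 1140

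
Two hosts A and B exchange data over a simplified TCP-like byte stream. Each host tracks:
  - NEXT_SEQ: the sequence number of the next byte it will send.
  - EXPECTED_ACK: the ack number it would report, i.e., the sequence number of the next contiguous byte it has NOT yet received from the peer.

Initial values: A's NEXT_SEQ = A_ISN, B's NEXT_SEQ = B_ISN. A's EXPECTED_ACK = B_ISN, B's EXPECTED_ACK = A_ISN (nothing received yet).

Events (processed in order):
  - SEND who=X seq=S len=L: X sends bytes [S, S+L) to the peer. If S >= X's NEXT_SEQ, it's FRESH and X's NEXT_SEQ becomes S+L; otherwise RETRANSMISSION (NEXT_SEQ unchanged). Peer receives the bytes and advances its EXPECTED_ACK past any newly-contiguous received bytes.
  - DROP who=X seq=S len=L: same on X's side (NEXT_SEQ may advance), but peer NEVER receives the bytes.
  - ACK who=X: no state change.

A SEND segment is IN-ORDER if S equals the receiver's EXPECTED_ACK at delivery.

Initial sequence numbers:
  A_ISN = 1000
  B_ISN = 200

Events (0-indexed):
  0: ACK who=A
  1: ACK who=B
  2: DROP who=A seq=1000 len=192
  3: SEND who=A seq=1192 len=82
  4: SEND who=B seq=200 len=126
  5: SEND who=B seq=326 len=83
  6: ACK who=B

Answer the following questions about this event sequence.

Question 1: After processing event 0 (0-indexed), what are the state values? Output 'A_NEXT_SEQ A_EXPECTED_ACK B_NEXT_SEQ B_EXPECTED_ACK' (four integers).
After event 0: A_seq=1000 A_ack=200 B_seq=200 B_ack=1000

1000 200 200 1000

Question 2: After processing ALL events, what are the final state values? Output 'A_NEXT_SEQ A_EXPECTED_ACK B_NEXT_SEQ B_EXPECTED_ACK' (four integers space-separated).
Answer: 1274 409 409 1000

Derivation:
After event 0: A_seq=1000 A_ack=200 B_seq=200 B_ack=1000
After event 1: A_seq=1000 A_ack=200 B_seq=200 B_ack=1000
After event 2: A_seq=1192 A_ack=200 B_seq=200 B_ack=1000
After event 3: A_seq=1274 A_ack=200 B_seq=200 B_ack=1000
After event 4: A_seq=1274 A_ack=326 B_seq=326 B_ack=1000
After event 5: A_seq=1274 A_ack=409 B_seq=409 B_ack=1000
After event 6: A_seq=1274 A_ack=409 B_seq=409 B_ack=1000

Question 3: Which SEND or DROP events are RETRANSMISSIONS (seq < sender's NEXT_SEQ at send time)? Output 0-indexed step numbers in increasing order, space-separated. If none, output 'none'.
Step 2: DROP seq=1000 -> fresh
Step 3: SEND seq=1192 -> fresh
Step 4: SEND seq=200 -> fresh
Step 5: SEND seq=326 -> fresh

Answer: none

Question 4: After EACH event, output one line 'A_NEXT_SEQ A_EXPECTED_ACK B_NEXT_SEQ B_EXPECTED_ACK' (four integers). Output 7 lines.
1000 200 200 1000
1000 200 200 1000
1192 200 200 1000
1274 200 200 1000
1274 326 326 1000
1274 409 409 1000
1274 409 409 1000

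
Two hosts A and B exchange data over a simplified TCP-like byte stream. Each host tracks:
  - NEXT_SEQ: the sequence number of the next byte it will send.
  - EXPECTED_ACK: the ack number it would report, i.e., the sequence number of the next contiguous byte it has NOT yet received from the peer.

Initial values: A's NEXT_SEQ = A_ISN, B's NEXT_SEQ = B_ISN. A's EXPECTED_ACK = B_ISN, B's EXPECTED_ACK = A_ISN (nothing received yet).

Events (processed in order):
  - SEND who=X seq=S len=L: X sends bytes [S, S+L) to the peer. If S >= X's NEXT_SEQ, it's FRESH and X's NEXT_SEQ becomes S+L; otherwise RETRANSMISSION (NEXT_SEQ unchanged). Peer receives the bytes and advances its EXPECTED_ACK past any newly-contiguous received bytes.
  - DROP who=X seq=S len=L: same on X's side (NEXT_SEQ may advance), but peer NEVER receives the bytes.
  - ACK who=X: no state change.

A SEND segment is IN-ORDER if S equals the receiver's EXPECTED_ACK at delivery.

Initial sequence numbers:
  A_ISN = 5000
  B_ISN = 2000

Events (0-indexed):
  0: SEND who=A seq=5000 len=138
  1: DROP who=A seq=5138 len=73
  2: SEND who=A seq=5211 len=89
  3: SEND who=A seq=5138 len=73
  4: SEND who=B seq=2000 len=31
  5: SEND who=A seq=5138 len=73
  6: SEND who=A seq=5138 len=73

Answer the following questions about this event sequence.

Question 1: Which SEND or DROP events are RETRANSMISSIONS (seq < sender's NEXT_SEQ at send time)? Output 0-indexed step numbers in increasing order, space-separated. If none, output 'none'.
Answer: 3 5 6

Derivation:
Step 0: SEND seq=5000 -> fresh
Step 1: DROP seq=5138 -> fresh
Step 2: SEND seq=5211 -> fresh
Step 3: SEND seq=5138 -> retransmit
Step 4: SEND seq=2000 -> fresh
Step 5: SEND seq=5138 -> retransmit
Step 6: SEND seq=5138 -> retransmit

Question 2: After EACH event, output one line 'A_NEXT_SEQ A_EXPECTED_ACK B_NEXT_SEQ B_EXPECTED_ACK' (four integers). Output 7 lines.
5138 2000 2000 5138
5211 2000 2000 5138
5300 2000 2000 5138
5300 2000 2000 5300
5300 2031 2031 5300
5300 2031 2031 5300
5300 2031 2031 5300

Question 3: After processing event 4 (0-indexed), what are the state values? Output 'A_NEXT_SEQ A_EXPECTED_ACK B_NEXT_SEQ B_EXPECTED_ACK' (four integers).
After event 0: A_seq=5138 A_ack=2000 B_seq=2000 B_ack=5138
After event 1: A_seq=5211 A_ack=2000 B_seq=2000 B_ack=5138
After event 2: A_seq=5300 A_ack=2000 B_seq=2000 B_ack=5138
After event 3: A_seq=5300 A_ack=2000 B_seq=2000 B_ack=5300
After event 4: A_seq=5300 A_ack=2031 B_seq=2031 B_ack=5300

5300 2031 2031 5300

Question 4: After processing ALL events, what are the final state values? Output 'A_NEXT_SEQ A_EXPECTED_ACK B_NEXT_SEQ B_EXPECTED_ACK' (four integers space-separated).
Answer: 5300 2031 2031 5300

Derivation:
After event 0: A_seq=5138 A_ack=2000 B_seq=2000 B_ack=5138
After event 1: A_seq=5211 A_ack=2000 B_seq=2000 B_ack=5138
After event 2: A_seq=5300 A_ack=2000 B_seq=2000 B_ack=5138
After event 3: A_seq=5300 A_ack=2000 B_seq=2000 B_ack=5300
After event 4: A_seq=5300 A_ack=2031 B_seq=2031 B_ack=5300
After event 5: A_seq=5300 A_ack=2031 B_seq=2031 B_ack=5300
After event 6: A_seq=5300 A_ack=2031 B_seq=2031 B_ack=5300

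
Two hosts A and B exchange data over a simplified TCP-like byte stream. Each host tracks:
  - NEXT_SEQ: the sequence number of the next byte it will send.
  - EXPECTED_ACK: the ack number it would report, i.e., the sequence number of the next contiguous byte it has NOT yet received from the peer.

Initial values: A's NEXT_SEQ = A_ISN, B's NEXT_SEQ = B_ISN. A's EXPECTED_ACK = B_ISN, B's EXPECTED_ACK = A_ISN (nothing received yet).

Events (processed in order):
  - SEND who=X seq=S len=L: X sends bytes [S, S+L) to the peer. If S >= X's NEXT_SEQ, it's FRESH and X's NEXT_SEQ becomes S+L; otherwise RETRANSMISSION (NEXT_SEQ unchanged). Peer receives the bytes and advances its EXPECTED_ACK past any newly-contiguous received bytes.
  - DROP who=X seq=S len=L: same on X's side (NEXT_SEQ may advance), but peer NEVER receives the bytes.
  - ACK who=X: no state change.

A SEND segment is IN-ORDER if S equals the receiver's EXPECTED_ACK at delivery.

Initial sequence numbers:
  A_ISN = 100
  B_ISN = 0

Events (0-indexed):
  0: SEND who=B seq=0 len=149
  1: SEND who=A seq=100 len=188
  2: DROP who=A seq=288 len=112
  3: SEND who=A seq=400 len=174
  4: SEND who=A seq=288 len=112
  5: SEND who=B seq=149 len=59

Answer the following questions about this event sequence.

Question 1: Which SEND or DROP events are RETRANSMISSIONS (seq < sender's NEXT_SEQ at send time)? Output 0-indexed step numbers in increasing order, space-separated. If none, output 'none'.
Step 0: SEND seq=0 -> fresh
Step 1: SEND seq=100 -> fresh
Step 2: DROP seq=288 -> fresh
Step 3: SEND seq=400 -> fresh
Step 4: SEND seq=288 -> retransmit
Step 5: SEND seq=149 -> fresh

Answer: 4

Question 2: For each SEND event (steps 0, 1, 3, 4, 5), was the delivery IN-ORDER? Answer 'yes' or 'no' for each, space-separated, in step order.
Step 0: SEND seq=0 -> in-order
Step 1: SEND seq=100 -> in-order
Step 3: SEND seq=400 -> out-of-order
Step 4: SEND seq=288 -> in-order
Step 5: SEND seq=149 -> in-order

Answer: yes yes no yes yes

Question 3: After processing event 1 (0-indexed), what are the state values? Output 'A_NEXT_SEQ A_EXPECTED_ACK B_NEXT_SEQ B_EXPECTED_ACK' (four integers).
After event 0: A_seq=100 A_ack=149 B_seq=149 B_ack=100
After event 1: A_seq=288 A_ack=149 B_seq=149 B_ack=288

288 149 149 288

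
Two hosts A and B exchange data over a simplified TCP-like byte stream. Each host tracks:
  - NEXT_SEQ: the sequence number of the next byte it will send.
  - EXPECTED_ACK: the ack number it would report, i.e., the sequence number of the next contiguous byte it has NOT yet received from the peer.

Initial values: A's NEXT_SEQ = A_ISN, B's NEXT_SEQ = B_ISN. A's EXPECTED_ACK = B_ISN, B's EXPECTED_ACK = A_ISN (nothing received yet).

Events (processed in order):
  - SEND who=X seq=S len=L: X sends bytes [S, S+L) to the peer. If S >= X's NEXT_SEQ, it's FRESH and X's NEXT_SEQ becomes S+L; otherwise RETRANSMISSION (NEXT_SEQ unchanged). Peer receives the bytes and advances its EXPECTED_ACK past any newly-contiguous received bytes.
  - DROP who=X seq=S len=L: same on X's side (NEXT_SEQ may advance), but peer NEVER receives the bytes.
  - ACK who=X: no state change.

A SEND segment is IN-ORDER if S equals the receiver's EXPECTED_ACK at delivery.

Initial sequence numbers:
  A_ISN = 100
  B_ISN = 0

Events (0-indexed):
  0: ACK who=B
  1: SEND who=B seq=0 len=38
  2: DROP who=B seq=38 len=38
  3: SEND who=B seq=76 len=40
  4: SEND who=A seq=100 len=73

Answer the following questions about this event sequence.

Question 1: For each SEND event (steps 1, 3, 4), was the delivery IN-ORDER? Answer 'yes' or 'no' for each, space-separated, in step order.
Answer: yes no yes

Derivation:
Step 1: SEND seq=0 -> in-order
Step 3: SEND seq=76 -> out-of-order
Step 4: SEND seq=100 -> in-order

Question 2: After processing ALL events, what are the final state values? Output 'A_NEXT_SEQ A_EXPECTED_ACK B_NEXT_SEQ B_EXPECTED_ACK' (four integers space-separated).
Answer: 173 38 116 173

Derivation:
After event 0: A_seq=100 A_ack=0 B_seq=0 B_ack=100
After event 1: A_seq=100 A_ack=38 B_seq=38 B_ack=100
After event 2: A_seq=100 A_ack=38 B_seq=76 B_ack=100
After event 3: A_seq=100 A_ack=38 B_seq=116 B_ack=100
After event 4: A_seq=173 A_ack=38 B_seq=116 B_ack=173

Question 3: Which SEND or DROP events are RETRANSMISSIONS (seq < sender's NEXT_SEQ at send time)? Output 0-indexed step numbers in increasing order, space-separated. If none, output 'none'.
Answer: none

Derivation:
Step 1: SEND seq=0 -> fresh
Step 2: DROP seq=38 -> fresh
Step 3: SEND seq=76 -> fresh
Step 4: SEND seq=100 -> fresh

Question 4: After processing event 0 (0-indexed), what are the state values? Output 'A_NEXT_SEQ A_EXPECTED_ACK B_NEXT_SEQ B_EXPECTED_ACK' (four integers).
After event 0: A_seq=100 A_ack=0 B_seq=0 B_ack=100

100 0 0 100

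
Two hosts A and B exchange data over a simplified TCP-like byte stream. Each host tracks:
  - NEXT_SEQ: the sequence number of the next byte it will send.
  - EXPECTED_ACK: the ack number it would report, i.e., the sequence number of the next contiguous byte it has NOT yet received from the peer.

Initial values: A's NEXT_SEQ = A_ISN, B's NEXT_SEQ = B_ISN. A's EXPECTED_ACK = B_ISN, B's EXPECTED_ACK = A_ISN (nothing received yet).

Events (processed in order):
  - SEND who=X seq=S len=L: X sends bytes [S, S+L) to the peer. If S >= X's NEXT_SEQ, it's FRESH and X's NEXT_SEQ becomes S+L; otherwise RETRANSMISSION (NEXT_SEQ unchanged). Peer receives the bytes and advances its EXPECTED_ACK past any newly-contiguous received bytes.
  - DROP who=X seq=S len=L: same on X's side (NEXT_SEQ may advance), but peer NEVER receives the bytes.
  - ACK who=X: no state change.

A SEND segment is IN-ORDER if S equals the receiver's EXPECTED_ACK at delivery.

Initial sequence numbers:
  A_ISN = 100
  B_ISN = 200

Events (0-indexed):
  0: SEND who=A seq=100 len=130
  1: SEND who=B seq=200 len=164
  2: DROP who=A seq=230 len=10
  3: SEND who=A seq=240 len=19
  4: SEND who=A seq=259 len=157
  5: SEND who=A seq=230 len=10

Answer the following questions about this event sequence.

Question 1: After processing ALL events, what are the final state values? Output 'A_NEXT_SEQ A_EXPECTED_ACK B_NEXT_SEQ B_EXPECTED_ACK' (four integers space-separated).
After event 0: A_seq=230 A_ack=200 B_seq=200 B_ack=230
After event 1: A_seq=230 A_ack=364 B_seq=364 B_ack=230
After event 2: A_seq=240 A_ack=364 B_seq=364 B_ack=230
After event 3: A_seq=259 A_ack=364 B_seq=364 B_ack=230
After event 4: A_seq=416 A_ack=364 B_seq=364 B_ack=230
After event 5: A_seq=416 A_ack=364 B_seq=364 B_ack=416

Answer: 416 364 364 416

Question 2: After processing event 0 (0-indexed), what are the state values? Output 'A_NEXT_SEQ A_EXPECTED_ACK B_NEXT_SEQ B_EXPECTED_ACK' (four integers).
After event 0: A_seq=230 A_ack=200 B_seq=200 B_ack=230

230 200 200 230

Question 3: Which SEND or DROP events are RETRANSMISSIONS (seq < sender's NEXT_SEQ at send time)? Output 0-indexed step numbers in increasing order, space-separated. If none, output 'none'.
Step 0: SEND seq=100 -> fresh
Step 1: SEND seq=200 -> fresh
Step 2: DROP seq=230 -> fresh
Step 3: SEND seq=240 -> fresh
Step 4: SEND seq=259 -> fresh
Step 5: SEND seq=230 -> retransmit

Answer: 5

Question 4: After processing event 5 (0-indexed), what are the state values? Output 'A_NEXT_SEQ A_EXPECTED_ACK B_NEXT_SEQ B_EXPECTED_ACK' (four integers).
After event 0: A_seq=230 A_ack=200 B_seq=200 B_ack=230
After event 1: A_seq=230 A_ack=364 B_seq=364 B_ack=230
After event 2: A_seq=240 A_ack=364 B_seq=364 B_ack=230
After event 3: A_seq=259 A_ack=364 B_seq=364 B_ack=230
After event 4: A_seq=416 A_ack=364 B_seq=364 B_ack=230
After event 5: A_seq=416 A_ack=364 B_seq=364 B_ack=416

416 364 364 416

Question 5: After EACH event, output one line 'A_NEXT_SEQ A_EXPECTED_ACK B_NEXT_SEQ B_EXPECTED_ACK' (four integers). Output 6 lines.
230 200 200 230
230 364 364 230
240 364 364 230
259 364 364 230
416 364 364 230
416 364 364 416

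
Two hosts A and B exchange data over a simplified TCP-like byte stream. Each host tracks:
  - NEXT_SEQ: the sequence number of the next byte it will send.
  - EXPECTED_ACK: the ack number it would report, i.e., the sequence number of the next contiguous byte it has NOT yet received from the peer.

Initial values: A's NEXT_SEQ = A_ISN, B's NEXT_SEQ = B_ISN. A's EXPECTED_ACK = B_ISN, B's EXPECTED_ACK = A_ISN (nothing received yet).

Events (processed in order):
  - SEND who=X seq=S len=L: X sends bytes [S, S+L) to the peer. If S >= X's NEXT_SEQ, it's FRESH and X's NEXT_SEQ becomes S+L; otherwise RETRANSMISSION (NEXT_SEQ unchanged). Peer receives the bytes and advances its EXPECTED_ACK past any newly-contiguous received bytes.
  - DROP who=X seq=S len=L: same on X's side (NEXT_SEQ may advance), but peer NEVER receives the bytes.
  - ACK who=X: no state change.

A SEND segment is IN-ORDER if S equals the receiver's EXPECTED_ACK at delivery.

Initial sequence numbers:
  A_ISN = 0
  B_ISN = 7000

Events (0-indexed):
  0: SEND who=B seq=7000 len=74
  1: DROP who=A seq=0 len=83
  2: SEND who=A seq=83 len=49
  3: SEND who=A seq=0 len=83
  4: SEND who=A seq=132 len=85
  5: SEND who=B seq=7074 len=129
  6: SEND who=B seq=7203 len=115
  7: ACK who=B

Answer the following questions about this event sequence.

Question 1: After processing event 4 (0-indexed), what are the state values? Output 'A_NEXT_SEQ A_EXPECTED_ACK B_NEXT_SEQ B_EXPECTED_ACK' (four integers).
After event 0: A_seq=0 A_ack=7074 B_seq=7074 B_ack=0
After event 1: A_seq=83 A_ack=7074 B_seq=7074 B_ack=0
After event 2: A_seq=132 A_ack=7074 B_seq=7074 B_ack=0
After event 3: A_seq=132 A_ack=7074 B_seq=7074 B_ack=132
After event 4: A_seq=217 A_ack=7074 B_seq=7074 B_ack=217

217 7074 7074 217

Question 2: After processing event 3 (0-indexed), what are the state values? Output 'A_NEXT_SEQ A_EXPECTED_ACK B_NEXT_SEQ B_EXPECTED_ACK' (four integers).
After event 0: A_seq=0 A_ack=7074 B_seq=7074 B_ack=0
After event 1: A_seq=83 A_ack=7074 B_seq=7074 B_ack=0
After event 2: A_seq=132 A_ack=7074 B_seq=7074 B_ack=0
After event 3: A_seq=132 A_ack=7074 B_seq=7074 B_ack=132

132 7074 7074 132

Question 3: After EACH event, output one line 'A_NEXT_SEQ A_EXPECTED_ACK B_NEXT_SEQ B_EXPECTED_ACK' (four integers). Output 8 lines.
0 7074 7074 0
83 7074 7074 0
132 7074 7074 0
132 7074 7074 132
217 7074 7074 217
217 7203 7203 217
217 7318 7318 217
217 7318 7318 217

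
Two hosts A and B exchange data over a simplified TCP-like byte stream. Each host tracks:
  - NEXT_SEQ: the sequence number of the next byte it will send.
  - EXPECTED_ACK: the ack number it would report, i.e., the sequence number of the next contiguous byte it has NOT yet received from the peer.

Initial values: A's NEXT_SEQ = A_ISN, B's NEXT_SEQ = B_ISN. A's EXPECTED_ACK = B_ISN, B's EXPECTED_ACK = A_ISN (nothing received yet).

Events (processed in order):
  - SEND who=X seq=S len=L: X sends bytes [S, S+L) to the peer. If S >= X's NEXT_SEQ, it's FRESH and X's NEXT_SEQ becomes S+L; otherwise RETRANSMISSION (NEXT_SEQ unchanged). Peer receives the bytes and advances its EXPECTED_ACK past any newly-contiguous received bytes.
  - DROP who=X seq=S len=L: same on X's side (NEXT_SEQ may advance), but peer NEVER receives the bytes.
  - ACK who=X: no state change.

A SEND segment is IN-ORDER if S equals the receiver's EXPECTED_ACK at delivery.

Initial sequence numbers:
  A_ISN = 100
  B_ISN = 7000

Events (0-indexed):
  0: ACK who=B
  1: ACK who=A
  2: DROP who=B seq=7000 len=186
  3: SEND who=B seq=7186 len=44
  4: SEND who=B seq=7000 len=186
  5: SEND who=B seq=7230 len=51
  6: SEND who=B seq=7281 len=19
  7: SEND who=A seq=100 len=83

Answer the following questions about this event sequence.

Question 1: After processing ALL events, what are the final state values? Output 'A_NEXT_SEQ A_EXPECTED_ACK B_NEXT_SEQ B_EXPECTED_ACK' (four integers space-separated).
Answer: 183 7300 7300 183

Derivation:
After event 0: A_seq=100 A_ack=7000 B_seq=7000 B_ack=100
After event 1: A_seq=100 A_ack=7000 B_seq=7000 B_ack=100
After event 2: A_seq=100 A_ack=7000 B_seq=7186 B_ack=100
After event 3: A_seq=100 A_ack=7000 B_seq=7230 B_ack=100
After event 4: A_seq=100 A_ack=7230 B_seq=7230 B_ack=100
After event 5: A_seq=100 A_ack=7281 B_seq=7281 B_ack=100
After event 6: A_seq=100 A_ack=7300 B_seq=7300 B_ack=100
After event 7: A_seq=183 A_ack=7300 B_seq=7300 B_ack=183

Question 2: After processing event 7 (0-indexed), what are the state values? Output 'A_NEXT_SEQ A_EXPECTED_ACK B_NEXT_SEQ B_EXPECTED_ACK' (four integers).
After event 0: A_seq=100 A_ack=7000 B_seq=7000 B_ack=100
After event 1: A_seq=100 A_ack=7000 B_seq=7000 B_ack=100
After event 2: A_seq=100 A_ack=7000 B_seq=7186 B_ack=100
After event 3: A_seq=100 A_ack=7000 B_seq=7230 B_ack=100
After event 4: A_seq=100 A_ack=7230 B_seq=7230 B_ack=100
After event 5: A_seq=100 A_ack=7281 B_seq=7281 B_ack=100
After event 6: A_seq=100 A_ack=7300 B_seq=7300 B_ack=100
After event 7: A_seq=183 A_ack=7300 B_seq=7300 B_ack=183

183 7300 7300 183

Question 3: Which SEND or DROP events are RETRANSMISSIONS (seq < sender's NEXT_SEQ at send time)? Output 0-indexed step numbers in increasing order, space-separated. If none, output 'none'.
Step 2: DROP seq=7000 -> fresh
Step 3: SEND seq=7186 -> fresh
Step 4: SEND seq=7000 -> retransmit
Step 5: SEND seq=7230 -> fresh
Step 6: SEND seq=7281 -> fresh
Step 7: SEND seq=100 -> fresh

Answer: 4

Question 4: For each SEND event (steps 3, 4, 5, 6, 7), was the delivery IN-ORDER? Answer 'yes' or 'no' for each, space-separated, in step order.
Answer: no yes yes yes yes

Derivation:
Step 3: SEND seq=7186 -> out-of-order
Step 4: SEND seq=7000 -> in-order
Step 5: SEND seq=7230 -> in-order
Step 6: SEND seq=7281 -> in-order
Step 7: SEND seq=100 -> in-order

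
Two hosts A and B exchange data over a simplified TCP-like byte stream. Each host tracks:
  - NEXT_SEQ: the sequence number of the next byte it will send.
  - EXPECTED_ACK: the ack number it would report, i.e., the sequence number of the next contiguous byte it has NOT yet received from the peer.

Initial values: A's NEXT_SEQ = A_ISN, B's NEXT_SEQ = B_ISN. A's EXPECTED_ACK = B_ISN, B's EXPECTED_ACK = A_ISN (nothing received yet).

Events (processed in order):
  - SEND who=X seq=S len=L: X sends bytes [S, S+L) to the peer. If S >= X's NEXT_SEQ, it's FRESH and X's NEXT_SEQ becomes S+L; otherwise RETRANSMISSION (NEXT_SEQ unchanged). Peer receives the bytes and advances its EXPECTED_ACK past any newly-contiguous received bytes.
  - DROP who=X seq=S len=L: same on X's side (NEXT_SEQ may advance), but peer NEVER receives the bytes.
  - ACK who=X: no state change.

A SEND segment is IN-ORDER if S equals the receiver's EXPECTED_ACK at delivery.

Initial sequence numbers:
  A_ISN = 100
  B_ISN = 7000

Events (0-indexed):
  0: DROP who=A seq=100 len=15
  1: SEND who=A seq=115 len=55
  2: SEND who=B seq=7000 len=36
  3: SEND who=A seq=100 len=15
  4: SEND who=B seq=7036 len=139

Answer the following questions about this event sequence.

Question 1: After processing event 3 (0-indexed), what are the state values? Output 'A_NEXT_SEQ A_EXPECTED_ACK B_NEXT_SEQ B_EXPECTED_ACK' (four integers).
After event 0: A_seq=115 A_ack=7000 B_seq=7000 B_ack=100
After event 1: A_seq=170 A_ack=7000 B_seq=7000 B_ack=100
After event 2: A_seq=170 A_ack=7036 B_seq=7036 B_ack=100
After event 3: A_seq=170 A_ack=7036 B_seq=7036 B_ack=170

170 7036 7036 170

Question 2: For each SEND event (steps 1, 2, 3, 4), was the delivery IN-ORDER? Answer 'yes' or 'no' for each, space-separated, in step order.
Step 1: SEND seq=115 -> out-of-order
Step 2: SEND seq=7000 -> in-order
Step 3: SEND seq=100 -> in-order
Step 4: SEND seq=7036 -> in-order

Answer: no yes yes yes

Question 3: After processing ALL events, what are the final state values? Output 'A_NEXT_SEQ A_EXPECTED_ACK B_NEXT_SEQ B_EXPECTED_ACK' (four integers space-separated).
Answer: 170 7175 7175 170

Derivation:
After event 0: A_seq=115 A_ack=7000 B_seq=7000 B_ack=100
After event 1: A_seq=170 A_ack=7000 B_seq=7000 B_ack=100
After event 2: A_seq=170 A_ack=7036 B_seq=7036 B_ack=100
After event 3: A_seq=170 A_ack=7036 B_seq=7036 B_ack=170
After event 4: A_seq=170 A_ack=7175 B_seq=7175 B_ack=170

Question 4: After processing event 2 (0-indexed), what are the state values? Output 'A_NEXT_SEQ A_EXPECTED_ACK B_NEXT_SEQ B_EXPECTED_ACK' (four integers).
After event 0: A_seq=115 A_ack=7000 B_seq=7000 B_ack=100
After event 1: A_seq=170 A_ack=7000 B_seq=7000 B_ack=100
After event 2: A_seq=170 A_ack=7036 B_seq=7036 B_ack=100

170 7036 7036 100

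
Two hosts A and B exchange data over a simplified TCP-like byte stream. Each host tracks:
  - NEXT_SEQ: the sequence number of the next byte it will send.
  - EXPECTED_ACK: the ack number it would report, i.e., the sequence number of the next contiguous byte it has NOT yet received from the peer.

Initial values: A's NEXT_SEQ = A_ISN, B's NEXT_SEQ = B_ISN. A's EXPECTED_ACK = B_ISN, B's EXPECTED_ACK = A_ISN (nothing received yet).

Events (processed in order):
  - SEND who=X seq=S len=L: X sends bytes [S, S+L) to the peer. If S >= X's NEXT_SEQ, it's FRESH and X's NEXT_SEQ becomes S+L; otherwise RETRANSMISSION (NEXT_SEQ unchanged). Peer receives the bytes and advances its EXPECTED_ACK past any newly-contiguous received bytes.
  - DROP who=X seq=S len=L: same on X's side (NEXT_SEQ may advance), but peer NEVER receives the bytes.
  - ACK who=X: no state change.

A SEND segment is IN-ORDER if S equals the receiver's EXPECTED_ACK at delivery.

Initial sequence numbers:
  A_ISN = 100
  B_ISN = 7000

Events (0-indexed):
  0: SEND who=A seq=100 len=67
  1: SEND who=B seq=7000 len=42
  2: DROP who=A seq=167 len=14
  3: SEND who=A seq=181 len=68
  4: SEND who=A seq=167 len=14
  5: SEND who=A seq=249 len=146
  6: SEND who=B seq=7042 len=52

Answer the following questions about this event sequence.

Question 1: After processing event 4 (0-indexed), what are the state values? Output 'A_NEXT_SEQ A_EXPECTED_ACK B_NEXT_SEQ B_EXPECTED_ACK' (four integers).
After event 0: A_seq=167 A_ack=7000 B_seq=7000 B_ack=167
After event 1: A_seq=167 A_ack=7042 B_seq=7042 B_ack=167
After event 2: A_seq=181 A_ack=7042 B_seq=7042 B_ack=167
After event 3: A_seq=249 A_ack=7042 B_seq=7042 B_ack=167
After event 4: A_seq=249 A_ack=7042 B_seq=7042 B_ack=249

249 7042 7042 249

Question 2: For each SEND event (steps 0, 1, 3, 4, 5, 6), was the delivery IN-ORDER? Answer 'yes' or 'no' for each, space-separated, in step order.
Answer: yes yes no yes yes yes

Derivation:
Step 0: SEND seq=100 -> in-order
Step 1: SEND seq=7000 -> in-order
Step 3: SEND seq=181 -> out-of-order
Step 4: SEND seq=167 -> in-order
Step 5: SEND seq=249 -> in-order
Step 6: SEND seq=7042 -> in-order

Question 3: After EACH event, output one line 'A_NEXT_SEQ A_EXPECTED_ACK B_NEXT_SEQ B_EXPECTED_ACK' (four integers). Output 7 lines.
167 7000 7000 167
167 7042 7042 167
181 7042 7042 167
249 7042 7042 167
249 7042 7042 249
395 7042 7042 395
395 7094 7094 395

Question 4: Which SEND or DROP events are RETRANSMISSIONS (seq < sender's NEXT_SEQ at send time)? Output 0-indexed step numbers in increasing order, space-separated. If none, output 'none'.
Step 0: SEND seq=100 -> fresh
Step 1: SEND seq=7000 -> fresh
Step 2: DROP seq=167 -> fresh
Step 3: SEND seq=181 -> fresh
Step 4: SEND seq=167 -> retransmit
Step 5: SEND seq=249 -> fresh
Step 6: SEND seq=7042 -> fresh

Answer: 4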